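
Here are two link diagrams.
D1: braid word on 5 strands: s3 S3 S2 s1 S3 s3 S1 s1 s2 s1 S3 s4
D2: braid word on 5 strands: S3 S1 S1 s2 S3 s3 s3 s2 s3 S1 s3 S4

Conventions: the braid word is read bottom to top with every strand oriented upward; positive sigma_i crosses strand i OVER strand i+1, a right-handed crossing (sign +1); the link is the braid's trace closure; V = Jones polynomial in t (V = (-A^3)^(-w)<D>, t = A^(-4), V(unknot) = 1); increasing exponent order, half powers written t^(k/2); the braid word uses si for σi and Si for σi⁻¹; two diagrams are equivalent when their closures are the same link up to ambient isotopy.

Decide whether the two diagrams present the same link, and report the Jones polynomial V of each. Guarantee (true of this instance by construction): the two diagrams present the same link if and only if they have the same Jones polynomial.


equivalent: no
D1 (bracket A^6; 12 crossings at w = +2): V = 1
V(D2) = -t^-3 + t^-2 - t^-1 + 3 - t + t^2 - t^3  (w 0, c 12, <D> = -A^-12 + A^-8 - A^-4 + 3 - A^4 + A^8 - A^12)
key observation: 2 classes among 2 diagrams; unequal V(t) rules out equality


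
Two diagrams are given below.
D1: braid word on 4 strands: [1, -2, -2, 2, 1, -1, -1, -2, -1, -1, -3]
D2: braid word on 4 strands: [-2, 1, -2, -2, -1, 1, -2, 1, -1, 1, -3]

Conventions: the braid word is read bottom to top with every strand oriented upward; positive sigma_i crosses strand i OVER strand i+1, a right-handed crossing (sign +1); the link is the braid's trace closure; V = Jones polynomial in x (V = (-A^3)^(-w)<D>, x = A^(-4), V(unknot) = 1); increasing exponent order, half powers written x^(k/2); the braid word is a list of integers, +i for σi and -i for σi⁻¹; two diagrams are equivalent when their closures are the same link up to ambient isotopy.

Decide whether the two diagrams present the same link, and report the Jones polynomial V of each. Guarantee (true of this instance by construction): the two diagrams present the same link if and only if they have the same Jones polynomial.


equivalent: no
V(D1) = -x^-4 + x^-3 + x^-1  (w -5, c 11, <D> = -A^-11 - A^-3 + A)
D2 (bracket -A^-13 + A^-9 - 2A^-5 + 2A^-1 - 2A^3 + 2A^7 - A^11; 11 crossings at w = -3): V = x^-5 - 2x^-4 + 2x^-3 - 2x^-2 + 2x^-1 - 1 + x
why: V(x) takes 2 values over 2 diagrams, fixing the grouping


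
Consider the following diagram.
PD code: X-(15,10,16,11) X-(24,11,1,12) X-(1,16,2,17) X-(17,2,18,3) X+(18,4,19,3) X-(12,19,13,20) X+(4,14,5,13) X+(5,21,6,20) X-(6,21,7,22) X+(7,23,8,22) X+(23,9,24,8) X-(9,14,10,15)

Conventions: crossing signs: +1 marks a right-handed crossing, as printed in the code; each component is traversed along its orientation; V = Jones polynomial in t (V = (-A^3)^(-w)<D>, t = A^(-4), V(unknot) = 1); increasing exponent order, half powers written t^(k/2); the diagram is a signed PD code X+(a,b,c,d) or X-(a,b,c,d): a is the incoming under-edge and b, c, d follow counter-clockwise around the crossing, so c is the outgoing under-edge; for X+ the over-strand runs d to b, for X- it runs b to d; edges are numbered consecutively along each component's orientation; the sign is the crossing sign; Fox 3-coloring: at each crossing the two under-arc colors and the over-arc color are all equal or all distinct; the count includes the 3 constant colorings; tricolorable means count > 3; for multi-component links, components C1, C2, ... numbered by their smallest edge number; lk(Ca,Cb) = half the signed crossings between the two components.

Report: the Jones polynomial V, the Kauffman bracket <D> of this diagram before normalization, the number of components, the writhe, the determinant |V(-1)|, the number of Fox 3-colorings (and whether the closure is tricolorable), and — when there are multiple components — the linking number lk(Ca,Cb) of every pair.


V = -t^-4 + t^-3 + t^-1
<D> = A^-2 + A^6 - A^10 (w = -2)
1 component over 12 crossings, w = -2
9 Fox colorings among 3^12, |V(-1)| = 3: tricolorable
why: w = -2 shifts under R1 moves; the (-A^3)^(2) factor cancels that in V


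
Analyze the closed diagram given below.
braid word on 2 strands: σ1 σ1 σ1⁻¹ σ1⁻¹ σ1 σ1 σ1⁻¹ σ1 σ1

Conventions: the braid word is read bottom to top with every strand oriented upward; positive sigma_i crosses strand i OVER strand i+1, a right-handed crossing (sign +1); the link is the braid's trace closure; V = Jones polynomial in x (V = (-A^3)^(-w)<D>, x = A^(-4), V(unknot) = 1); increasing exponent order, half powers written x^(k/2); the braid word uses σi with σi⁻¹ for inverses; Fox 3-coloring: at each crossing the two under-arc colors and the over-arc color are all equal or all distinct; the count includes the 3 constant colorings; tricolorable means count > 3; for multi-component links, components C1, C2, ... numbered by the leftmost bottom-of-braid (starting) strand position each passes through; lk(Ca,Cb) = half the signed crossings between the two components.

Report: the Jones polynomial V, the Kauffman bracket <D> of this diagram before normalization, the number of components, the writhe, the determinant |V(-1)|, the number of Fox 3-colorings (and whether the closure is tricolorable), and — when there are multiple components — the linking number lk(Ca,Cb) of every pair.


V = x + x^3 - x^4
<D> = A^-7 - A^-3 - A^5 (w = +3)
1 component over 9 crossings, w = +3
9 Fox colorings among 3^9, |V(-1)| = 3: tricolorable
why: the span of V is 3, forcing >= 3 crossings in any diagram


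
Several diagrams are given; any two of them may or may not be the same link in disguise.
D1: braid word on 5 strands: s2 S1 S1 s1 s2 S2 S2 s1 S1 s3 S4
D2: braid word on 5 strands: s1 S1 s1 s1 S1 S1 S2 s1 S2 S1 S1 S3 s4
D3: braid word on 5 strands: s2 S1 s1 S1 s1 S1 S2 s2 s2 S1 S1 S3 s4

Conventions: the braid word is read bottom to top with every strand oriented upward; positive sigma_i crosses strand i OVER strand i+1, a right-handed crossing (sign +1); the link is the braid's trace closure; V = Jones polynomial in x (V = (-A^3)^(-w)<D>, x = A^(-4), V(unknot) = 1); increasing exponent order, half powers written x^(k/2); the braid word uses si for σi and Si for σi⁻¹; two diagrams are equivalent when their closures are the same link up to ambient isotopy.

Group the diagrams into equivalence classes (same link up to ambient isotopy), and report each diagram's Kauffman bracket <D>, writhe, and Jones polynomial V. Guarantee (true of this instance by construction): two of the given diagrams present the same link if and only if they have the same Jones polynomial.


classes: {D1} | {D2} | {D3}
V(D1) = -x^(-1/2) - x^(1/2)  [11 crossings, <D> = A^-5 + A^-1, w = -1]
D2 (bracket A^-7 - A^-3 + A + A^9; 13 crossings at w = -3): V = -x^(-9/2) - x^(-5/2) + x^(-3/2) - x^(-1/2)
D3 (bracket A^-9 - A^-5 + 2A^-1 - A^3 + 2A^7 - A^11; 13 crossings at w = -1): V = x^(-7/2) - 2x^(-5/2) + x^(-3/2) - 2x^(-1/2) + x^(1/2) - x^(3/2)
note: 3 classes among 3 diagrams; unequal V(x) rules out equality


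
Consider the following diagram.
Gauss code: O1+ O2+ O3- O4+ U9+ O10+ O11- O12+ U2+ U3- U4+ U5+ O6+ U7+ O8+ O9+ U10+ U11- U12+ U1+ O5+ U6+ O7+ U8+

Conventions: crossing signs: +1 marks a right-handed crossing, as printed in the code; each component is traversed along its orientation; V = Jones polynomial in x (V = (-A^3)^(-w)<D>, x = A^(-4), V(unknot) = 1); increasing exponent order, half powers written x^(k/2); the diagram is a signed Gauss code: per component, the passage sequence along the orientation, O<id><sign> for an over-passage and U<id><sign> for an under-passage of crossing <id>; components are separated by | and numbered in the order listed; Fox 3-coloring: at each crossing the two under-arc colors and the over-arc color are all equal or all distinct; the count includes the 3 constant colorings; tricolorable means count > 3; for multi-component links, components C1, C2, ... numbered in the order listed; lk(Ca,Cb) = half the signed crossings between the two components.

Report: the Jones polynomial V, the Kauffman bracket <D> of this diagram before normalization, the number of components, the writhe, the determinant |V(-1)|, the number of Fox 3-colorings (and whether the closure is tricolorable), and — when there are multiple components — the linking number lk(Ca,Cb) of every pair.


Jones polynomial: V(x) = x^3 + x^5 - x^6 + x^7 - x^8 + x^9 - x^10
<D> = -A^-16 + A^-12 - A^-8 + A^-4 - 1 + A^4 + A^12; writhe +8
components 1, writhe +8 (12 crossings)
3-colorings: 3 of 3^12, det 7 — not tricolorable
note: V spans 7 powers of x: at least 7 crossings in any diagram


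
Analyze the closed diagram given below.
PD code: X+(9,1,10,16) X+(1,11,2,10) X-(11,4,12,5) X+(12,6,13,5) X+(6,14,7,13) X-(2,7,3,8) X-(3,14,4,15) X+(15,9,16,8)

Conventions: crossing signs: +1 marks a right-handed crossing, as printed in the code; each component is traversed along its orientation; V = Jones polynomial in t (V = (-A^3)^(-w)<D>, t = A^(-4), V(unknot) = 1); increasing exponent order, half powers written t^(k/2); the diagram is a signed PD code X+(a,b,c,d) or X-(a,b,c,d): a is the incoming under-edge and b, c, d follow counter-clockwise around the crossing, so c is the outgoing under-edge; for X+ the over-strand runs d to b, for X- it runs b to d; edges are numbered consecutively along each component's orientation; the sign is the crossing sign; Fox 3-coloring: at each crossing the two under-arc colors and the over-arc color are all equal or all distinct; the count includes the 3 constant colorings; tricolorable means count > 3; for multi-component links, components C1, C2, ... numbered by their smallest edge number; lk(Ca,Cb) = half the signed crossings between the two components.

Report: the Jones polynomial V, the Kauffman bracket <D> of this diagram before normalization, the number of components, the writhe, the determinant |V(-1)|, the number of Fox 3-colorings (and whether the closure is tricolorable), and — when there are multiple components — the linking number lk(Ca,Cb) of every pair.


V(t) = t + t^3 - t^4
bracket: -A^-10 + A^-6 + A^2, w = +2
1 component, writhe +2, over 8 crossings
det 3, colorings 9 of 3^8 — tricolorable
observation: V spans 3 powers of t: at least 3 crossings in any diagram


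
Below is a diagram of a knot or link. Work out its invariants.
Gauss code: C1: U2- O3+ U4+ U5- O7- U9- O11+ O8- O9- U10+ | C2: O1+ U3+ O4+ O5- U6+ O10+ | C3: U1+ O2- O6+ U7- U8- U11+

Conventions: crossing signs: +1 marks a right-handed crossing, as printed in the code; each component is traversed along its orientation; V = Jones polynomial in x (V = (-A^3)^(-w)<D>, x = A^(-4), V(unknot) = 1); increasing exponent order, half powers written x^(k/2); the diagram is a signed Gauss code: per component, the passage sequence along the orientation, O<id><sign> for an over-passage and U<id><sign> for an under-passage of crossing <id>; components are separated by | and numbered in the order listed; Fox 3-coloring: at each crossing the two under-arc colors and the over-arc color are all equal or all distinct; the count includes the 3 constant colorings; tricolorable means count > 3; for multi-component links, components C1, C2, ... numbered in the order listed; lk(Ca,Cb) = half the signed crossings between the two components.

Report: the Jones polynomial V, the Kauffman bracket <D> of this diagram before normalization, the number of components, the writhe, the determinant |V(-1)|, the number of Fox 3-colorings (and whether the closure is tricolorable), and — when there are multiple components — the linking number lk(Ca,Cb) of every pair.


V = 2 + x^2 + x^4
<D> = -A^-13 - A^-5 - 2A^3 (w = +1)
3 components over 11 crossings, w = +1
lk(C1,C2): +1
lk(C1,C3) = -1
linking number lk(C2,C3) = +1
3 Fox colorings among 3^11, |V(-1)| = 4: not tricolorable
why: |V(-1)| = 4: so not tricolorable, since 3 does not divide 4


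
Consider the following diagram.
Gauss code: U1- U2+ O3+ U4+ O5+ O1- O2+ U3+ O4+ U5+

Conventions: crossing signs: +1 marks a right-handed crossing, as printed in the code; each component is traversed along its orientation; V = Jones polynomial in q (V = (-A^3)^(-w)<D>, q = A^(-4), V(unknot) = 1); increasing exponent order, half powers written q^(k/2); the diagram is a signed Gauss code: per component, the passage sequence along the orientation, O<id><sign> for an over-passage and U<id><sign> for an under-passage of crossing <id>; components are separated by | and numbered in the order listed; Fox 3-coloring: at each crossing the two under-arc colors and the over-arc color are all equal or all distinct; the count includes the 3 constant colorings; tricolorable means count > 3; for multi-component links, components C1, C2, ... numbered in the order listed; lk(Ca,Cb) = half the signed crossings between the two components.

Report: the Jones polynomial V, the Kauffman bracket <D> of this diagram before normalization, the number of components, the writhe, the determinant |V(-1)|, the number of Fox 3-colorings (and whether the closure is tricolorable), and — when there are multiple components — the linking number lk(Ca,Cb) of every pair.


V(q) = q + q^3 - q^4
bracket: A^-7 - A^-3 - A^5, w = +3
1 component, writhe +3, over 5 crossings
det 3, colorings 9 of 3^5 — tricolorable
observation: w = +3 shifts under R1 moves; the (-A^3)^(-3) factor cancels that in V


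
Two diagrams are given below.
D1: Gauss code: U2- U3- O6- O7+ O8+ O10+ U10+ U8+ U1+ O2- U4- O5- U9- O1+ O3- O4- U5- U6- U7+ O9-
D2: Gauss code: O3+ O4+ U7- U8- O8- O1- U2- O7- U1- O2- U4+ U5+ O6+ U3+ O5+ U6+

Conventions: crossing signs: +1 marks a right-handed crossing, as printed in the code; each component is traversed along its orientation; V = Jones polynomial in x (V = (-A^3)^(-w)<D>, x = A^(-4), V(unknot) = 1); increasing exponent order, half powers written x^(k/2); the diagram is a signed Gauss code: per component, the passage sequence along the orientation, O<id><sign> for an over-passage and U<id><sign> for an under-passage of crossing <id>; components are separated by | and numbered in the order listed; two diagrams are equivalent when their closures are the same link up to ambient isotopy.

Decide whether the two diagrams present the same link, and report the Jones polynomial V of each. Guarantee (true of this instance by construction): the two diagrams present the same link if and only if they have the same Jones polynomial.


same link: no
V(D1) = -x^-4 + x^-3 + x^-1  [10 crossings, <D> = A^-2 + A^6 - A^10, w = -2]
V(D2) = -x^-3 + x^-2 - x^-1 + 3 - x + x^2 - x^3  (w 0, c 8, <D> = -A^-12 + A^-8 - A^-4 + 3 - A^4 + A^8 - A^12)
note: 2 values of V(x) split the 2 diagrams


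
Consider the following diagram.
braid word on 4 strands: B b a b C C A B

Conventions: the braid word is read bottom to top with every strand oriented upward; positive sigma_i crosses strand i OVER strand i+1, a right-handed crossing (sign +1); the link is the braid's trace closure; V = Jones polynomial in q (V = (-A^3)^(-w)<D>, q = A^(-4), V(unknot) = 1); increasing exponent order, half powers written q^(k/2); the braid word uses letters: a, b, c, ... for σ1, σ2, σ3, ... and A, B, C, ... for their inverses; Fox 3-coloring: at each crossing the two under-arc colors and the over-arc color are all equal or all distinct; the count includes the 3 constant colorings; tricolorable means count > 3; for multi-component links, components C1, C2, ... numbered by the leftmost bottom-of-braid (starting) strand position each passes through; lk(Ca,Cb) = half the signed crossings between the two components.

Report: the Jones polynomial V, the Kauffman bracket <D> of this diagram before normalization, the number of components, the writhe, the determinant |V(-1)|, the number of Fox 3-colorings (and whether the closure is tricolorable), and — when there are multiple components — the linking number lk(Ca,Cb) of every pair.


V(q) = -q^(-5/2) - q^(-1/2)
bracket: -A^-4 - A^4, w = -2
2 components, writhe -2, over 8 crossings
lk(C1,C2) = -1
det 2, colorings 3 of 3^8 — not tricolorable
observation: summing lk over 1 pair gives -1


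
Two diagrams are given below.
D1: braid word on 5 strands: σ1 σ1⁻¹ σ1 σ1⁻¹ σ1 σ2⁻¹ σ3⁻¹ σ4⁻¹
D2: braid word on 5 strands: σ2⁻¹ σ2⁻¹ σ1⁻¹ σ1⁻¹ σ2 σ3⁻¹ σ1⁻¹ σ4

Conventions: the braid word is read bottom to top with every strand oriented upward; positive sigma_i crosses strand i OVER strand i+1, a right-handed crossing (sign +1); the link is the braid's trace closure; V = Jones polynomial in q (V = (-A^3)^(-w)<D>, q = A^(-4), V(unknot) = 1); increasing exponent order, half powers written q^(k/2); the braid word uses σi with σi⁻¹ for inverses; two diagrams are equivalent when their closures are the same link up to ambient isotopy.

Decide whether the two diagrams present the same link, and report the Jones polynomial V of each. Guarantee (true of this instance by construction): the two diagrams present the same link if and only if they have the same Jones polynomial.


same link: no
V(D1) = 1  [8 crossings, <D> = A^-6, w = -2]
D2 (bracket A^-8 - A^-4 + 2 - A^4 + A^8 - A^12; 8 crossings at w = -4): V = -q^-6 + q^-5 - q^-4 + 2q^-3 - q^-2 + q^-1
note: 2 classes among 2 diagrams; unequal V(q) rules out equality


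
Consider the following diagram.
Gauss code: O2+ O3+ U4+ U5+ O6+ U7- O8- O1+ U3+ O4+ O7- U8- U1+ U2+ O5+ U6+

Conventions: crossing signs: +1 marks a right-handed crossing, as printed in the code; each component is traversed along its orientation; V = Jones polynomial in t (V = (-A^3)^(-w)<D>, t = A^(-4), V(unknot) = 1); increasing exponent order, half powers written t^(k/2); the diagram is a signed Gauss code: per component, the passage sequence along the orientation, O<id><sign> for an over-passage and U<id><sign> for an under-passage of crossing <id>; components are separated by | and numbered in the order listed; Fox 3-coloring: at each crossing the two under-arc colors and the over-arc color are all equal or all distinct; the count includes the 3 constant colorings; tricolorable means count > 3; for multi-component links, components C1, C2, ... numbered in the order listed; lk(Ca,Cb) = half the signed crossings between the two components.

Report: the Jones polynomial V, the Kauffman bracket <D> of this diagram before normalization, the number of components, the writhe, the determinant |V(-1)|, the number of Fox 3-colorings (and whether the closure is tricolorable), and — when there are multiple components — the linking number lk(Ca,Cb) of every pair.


Jones polynomial: V(t) = t - t^2 + 2t^3 - t^4 + t^5 - t^6
<D> = -A^-12 + A^-8 - A^-4 + 2 - A^4 + A^8; writhe +4
components 1, writhe +4 (8 crossings)
3-colorings: 3 of 3^8, det 7 — not tricolorable
note: |V(-1)| = 7: so not tricolorable, since 3 does not divide 7


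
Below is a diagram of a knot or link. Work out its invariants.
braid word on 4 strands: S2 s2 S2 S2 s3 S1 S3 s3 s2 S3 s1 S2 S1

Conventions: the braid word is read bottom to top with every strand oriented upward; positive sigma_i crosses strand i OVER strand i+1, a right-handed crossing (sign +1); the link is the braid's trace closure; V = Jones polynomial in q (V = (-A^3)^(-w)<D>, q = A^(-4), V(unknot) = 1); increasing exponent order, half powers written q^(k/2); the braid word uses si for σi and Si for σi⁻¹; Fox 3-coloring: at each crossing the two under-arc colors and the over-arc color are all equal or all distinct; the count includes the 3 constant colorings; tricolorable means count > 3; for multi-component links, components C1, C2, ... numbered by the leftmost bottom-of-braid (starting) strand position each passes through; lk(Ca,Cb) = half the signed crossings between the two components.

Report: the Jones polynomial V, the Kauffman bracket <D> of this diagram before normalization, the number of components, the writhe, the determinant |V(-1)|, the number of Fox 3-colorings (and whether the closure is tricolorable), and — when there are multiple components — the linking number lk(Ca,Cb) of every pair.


V(q) = -q^-4 + q^-3 + q^-1
bracket: -A^-5 - A^3 + A^7, w = -3
1 component, writhe -3, over 13 crossings
det 3, colorings 9 of 3^13 — tricolorable
observation: inverse pairs cancel, leaving σ2⁻¹ σ2⁻¹ σ3 σ1⁻¹ σ2 σ3⁻¹ σ1 σ2⁻¹ σ1⁻¹


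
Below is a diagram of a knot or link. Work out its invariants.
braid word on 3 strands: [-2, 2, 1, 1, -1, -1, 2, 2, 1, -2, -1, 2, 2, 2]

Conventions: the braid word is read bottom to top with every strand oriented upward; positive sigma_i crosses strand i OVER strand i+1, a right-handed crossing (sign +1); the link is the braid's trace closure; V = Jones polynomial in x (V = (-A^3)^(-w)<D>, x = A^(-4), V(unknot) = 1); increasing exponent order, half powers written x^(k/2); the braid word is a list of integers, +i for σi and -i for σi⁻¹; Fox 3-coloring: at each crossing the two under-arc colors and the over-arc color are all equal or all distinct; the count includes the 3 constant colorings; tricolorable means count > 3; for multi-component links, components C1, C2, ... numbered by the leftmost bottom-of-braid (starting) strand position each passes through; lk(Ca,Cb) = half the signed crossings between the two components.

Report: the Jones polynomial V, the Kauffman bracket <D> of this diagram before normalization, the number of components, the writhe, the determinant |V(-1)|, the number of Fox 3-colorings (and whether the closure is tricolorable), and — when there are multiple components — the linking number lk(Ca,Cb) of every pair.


Jones polynomial: V(x) = x^2 + x^4 - x^5 + x^6 - x^7
<D> = -A^-16 + A^-12 - A^-8 + A^-4 + A^4; writhe +4
components 1, writhe +4 (14 crossings)
3-colorings: 3 of 3^14, det 5 — not tricolorable
note: V spans 5 powers of x: at least 5 crossings in any diagram


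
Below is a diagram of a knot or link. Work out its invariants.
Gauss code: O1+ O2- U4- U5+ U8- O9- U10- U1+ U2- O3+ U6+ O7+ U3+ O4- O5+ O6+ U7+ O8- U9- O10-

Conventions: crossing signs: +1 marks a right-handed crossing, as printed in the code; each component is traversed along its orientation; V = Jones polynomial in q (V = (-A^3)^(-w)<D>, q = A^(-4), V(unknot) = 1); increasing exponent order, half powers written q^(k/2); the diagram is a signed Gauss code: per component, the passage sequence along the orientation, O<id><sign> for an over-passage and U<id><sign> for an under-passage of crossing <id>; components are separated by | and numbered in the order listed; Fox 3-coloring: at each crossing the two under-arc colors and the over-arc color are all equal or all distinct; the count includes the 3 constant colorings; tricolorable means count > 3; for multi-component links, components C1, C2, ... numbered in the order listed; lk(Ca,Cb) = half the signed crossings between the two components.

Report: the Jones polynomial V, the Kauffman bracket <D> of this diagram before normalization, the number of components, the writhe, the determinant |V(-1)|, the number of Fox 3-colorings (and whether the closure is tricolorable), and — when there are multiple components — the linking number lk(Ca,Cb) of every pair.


Jones polynomial: V(q) = -q^-3 + q^-2 - q^-1 + 3 - q + q^2 - q^3
<D> = -A^-12 + A^-8 - A^-4 + 3 - A^4 + A^8 - A^12; writhe 0
components 1, writhe 0 (10 crossings)
3-colorings: 27 of 3^10, det 9 — tricolorable
note: w = 0 shifts under R1 moves; the (-A^3)^(0) factor cancels that in V


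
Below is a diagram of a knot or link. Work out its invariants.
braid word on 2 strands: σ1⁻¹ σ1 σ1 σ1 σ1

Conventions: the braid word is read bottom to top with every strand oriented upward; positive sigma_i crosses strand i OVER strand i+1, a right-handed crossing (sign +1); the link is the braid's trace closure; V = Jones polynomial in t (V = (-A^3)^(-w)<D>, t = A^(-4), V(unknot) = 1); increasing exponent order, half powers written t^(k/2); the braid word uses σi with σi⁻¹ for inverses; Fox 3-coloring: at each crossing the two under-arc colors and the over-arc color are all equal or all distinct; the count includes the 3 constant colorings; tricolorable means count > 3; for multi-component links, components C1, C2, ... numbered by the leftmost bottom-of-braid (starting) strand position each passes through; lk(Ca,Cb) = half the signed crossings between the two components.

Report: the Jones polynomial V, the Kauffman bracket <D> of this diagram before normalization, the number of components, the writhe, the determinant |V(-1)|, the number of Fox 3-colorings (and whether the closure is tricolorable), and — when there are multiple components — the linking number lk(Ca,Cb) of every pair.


V(t) = t + t^3 - t^4
bracket: A^-7 - A^-3 - A^5, w = +3
1 component, writhe +3, over 5 crossings
det 3, colorings 9 of 3^5 — tricolorable
observation: det 3 = |V(-1)|; divisible by 3, so tricolorable


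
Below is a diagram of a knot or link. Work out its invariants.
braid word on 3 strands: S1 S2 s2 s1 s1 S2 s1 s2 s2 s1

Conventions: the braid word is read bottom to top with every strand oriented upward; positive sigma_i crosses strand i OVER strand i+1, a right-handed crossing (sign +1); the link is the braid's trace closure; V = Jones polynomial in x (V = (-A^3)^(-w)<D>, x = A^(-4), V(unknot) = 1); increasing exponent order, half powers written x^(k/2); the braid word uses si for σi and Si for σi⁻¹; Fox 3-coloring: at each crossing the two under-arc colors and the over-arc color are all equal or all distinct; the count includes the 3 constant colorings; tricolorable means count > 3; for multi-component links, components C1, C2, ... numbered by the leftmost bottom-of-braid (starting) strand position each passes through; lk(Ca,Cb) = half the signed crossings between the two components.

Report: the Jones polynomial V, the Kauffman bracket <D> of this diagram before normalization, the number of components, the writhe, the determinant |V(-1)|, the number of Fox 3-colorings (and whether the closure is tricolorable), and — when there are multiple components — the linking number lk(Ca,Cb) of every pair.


Jones polynomial: V(x) = x - x^2 + 2x^3 - x^4 + x^5 - x^6
<D> = -A^-12 + A^-8 - A^-4 + 2 - A^4 + A^8; writhe +4
components 1, writhe +4 (10 crossings)
3-colorings: 3 of 3^10, det 7 — not tricolorable
note: |V(-1)| = 7: so not tricolorable, since 3 does not divide 7


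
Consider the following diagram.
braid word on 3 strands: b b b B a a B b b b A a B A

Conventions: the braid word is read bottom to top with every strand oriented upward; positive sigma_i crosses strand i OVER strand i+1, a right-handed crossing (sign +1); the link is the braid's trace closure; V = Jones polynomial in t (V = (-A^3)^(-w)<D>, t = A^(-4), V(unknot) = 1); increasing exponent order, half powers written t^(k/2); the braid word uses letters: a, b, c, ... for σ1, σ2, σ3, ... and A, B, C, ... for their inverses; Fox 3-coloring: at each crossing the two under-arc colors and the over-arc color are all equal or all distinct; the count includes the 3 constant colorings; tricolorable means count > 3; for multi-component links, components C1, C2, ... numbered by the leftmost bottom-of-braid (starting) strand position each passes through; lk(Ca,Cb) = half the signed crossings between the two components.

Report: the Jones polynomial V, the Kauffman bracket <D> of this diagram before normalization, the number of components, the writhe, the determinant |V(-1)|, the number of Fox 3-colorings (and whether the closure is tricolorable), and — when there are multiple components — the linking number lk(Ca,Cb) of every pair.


V = t - t^2 + 2t^3 - t^4 + t^5 - t^6
<D> = -A^-12 + A^-8 - A^-4 + 2 - A^4 + A^8 (w = +4)
1 component over 14 crossings, w = +4
3 Fox colorings among 3^14, |V(-1)| = 7: not tricolorable
why: w = +4 (over 14 crossings) is diagram-only; (-A^3)^(-4) removes it from V


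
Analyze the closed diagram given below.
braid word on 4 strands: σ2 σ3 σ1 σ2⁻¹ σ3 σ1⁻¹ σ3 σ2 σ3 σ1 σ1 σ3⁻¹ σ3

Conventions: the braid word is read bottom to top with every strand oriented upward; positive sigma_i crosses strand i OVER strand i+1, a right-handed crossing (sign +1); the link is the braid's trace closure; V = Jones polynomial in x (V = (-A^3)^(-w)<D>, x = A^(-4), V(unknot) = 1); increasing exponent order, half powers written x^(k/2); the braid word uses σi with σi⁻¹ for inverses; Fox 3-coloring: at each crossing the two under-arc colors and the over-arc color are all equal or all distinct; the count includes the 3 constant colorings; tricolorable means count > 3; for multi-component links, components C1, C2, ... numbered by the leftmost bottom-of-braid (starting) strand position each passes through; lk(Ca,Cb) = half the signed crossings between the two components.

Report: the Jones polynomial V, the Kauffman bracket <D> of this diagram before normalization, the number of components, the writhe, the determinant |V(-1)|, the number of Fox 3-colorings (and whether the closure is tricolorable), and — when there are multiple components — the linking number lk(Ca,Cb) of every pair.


V(x) = x^2 - x^3 + 2x^4 - 2x^5 + 3x^6 - 2x^7 + x^8 - x^9
bracket: A^-15 - A^-11 + 2A^-7 - 3A^-3 + 2A - 2A^5 + A^9 - A^13, w = +7
1 component, writhe +7, over 13 crossings
det 13, colorings 3 of 3^13 — not tricolorable
observation: V spans 7 powers of x: at least 7 crossings in any diagram


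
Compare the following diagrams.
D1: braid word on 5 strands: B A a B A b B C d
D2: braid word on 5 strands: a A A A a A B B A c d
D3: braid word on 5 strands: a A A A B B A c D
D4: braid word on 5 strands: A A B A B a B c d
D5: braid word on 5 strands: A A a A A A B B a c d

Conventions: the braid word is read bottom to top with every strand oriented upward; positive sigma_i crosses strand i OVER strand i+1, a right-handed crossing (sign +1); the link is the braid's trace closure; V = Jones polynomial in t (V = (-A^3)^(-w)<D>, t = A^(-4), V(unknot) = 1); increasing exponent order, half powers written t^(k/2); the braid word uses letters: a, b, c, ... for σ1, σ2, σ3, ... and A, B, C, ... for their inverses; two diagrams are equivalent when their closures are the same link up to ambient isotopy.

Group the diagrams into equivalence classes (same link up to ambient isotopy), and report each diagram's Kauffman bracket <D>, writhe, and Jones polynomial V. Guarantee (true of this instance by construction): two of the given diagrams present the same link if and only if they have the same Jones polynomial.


grouping into links: {D1} | {D2, D3, D4, D5}
V(D1) = -t^(-5/2) - t^(-1/2)  (w -3, c 9, <D> = A^-7 + A)
V(D2) = t^(-13/2) - t^(-11/2) + t^(-9/2) - 2t^(-7/2) - t^(-3/2)  [11 crossings, <D> = A^-3 + 2A^5 - A^9 + A^13 - A^17, w = -3]
V(D3) = t^(-13/2) - t^(-11/2) + t^(-9/2) - 2t^(-7/2) - t^(-3/2)  [9 crossings, <D> = A^-9 + 2A^-1 - A^3 + A^7 - A^11, w = -5]
V(D4) = t^(-13/2) - t^(-11/2) + t^(-9/2) - 2t^(-7/2) - t^(-3/2)  [9 crossings, <D> = A^-3 + 2A^5 - A^9 + A^13 - A^17, w = -3]
V(D5) = t^(-13/2) - t^(-11/2) + t^(-9/2) - 2t^(-7/2) - t^(-3/2)  (w -3, c 11, <D> = A^-3 + 2A^5 - A^9 + A^13 - A^17)
why: 2 classes among 5 diagrams; unequal V(t) rules out equality


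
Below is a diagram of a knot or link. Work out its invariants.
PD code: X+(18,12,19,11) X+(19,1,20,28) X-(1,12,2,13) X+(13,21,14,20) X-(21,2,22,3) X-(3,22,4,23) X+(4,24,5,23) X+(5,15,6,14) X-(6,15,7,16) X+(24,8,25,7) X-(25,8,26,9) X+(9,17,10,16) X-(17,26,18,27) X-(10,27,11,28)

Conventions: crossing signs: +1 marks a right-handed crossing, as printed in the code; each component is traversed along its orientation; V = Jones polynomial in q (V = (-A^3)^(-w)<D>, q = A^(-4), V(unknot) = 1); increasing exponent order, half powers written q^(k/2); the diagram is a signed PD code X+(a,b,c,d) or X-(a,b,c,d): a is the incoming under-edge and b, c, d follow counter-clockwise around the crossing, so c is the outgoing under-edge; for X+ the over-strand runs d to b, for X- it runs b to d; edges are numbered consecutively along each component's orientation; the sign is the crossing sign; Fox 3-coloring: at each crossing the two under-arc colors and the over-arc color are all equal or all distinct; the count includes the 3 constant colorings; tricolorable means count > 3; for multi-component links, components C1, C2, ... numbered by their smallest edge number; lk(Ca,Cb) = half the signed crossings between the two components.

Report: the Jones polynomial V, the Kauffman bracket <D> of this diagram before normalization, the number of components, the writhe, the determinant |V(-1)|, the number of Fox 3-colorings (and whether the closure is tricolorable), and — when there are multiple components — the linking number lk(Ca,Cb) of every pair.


Jones polynomial: V(q) = -q^-3 + 2q^-2 - 2q^-1 + 3 - 2q + 2q^2 - q^3
<D> = -A^-12 + 2A^-8 - 2A^-4 + 3 - 2A^4 + 2A^8 - A^12; writhe 0
components 1, writhe 0 (14 crossings)
3-colorings: 3 of 3^14, det 13 — not tricolorable
note: |V(-1)| = 13: so not tricolorable, since 3 does not divide 13


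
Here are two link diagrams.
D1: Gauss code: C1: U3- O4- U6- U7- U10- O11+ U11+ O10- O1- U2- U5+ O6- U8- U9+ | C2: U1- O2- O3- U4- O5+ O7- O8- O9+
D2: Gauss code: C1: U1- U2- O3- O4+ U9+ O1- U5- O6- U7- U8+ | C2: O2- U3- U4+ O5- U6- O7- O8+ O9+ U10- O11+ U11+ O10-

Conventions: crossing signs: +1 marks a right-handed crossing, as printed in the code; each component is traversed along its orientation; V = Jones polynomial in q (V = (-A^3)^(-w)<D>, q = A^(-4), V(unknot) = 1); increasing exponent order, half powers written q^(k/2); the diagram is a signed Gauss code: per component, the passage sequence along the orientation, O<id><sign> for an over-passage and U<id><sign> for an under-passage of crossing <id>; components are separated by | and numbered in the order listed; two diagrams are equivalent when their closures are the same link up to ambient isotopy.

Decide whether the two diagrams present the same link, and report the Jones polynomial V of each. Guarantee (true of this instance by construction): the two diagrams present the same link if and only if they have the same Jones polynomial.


same link: no
V(D1) = -q^(-15/2) + 2q^(-13/2) - 2q^(-11/2) + 2q^(-9/2) - 3q^(-7/2) + q^(-5/2) - q^(-3/2)  [11 crossings, <D> = A^-9 - A^-5 + 3A^-1 - 2A^3 + 2A^7 - 2A^11 + A^15, w = -5]
D2 (bracket A^-7 + A; 11 crossings at w = -3): V = -q^(-5/2) - q^(-1/2)
note: 2 classes among 2 diagrams; unequal V(q) rules out equality


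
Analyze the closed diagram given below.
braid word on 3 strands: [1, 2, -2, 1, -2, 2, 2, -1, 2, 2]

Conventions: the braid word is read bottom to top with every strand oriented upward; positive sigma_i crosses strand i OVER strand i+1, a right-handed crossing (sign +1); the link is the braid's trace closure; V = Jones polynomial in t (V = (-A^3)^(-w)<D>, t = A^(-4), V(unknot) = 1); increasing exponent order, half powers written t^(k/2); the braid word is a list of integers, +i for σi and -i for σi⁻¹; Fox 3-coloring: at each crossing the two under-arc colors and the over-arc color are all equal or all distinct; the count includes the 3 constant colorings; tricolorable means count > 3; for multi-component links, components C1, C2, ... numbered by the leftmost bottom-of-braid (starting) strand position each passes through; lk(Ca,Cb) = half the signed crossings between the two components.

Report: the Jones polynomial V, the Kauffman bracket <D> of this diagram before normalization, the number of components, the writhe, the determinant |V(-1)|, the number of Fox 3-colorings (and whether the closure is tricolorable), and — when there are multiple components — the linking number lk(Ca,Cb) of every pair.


V = t - t^2 + 2t^3 - t^4 + t^5 - t^6
<D> = -A^-12 + A^-8 - A^-4 + 2 - A^4 + A^8 (w = +4)
1 component over 10 crossings, w = +4
3 Fox colorings among 3^10, |V(-1)| = 7: not tricolorable
why: free reduction leaves σ1 σ1 σ2 σ1⁻¹ σ2 σ2 of the original 10 letters


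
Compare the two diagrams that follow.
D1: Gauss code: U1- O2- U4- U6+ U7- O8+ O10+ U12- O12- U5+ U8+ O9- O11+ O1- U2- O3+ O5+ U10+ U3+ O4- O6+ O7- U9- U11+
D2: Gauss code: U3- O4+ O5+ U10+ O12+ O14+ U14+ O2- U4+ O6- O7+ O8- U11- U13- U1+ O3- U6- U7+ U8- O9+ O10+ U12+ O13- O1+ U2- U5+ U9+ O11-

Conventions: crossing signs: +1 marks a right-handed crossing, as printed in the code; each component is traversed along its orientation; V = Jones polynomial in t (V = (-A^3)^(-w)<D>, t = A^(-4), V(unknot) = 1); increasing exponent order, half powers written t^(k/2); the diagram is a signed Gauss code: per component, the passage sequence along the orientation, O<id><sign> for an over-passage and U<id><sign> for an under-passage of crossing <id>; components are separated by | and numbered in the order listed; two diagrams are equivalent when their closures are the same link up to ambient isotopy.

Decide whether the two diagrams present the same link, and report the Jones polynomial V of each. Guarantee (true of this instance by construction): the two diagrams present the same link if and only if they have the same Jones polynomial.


equivalent: yes
D1 (bracket -A^-12 + 2A^-8 - 2A^-4 + 3 - 2A^4 + 2A^8 - A^12; 12 crossings at w = 0): V = -t^-3 + 2t^-2 - 2t^-1 + 3 - 2t + 2t^2 - t^3
D2 (bracket -A^-6 + 2A^-2 - 2A^2 + 3A^6 - 2A^10 + 2A^14 - A^18; 14 crossings at w = +2): V = -t^-3 + 2t^-2 - 2t^-1 + 3 - 2t + 2t^2 - t^3
key observation: Reidemeister moves carry D1 (12 crossings) to D2 (14)


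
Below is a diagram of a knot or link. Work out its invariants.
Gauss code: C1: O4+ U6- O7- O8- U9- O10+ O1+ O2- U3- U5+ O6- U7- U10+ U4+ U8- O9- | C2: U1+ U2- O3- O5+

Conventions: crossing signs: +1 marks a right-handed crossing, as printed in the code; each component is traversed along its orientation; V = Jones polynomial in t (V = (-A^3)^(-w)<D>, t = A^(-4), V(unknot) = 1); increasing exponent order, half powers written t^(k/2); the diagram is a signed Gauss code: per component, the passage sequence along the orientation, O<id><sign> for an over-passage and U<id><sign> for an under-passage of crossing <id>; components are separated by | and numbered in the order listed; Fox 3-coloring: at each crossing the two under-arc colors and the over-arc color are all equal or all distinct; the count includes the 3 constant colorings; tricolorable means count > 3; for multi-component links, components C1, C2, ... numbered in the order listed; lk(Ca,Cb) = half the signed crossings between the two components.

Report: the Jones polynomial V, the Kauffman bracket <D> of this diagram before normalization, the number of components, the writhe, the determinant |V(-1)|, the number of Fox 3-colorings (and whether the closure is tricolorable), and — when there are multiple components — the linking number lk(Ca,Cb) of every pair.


V = t^(-9/2) - t^(-5/2) - t^(-3/2) - t^(-1/2)
<D> = -A^-4 - 1 - A^4 + A^12 (w = -2)
2 components over 10 crossings, w = -2
lk(C1,C2): 0
27 Fox colorings among 3^10, |V(-1)| = 0: tricolorable
why: span 4 respects span(V) <= c + mu - 1 = 11 for this 2-component diagram


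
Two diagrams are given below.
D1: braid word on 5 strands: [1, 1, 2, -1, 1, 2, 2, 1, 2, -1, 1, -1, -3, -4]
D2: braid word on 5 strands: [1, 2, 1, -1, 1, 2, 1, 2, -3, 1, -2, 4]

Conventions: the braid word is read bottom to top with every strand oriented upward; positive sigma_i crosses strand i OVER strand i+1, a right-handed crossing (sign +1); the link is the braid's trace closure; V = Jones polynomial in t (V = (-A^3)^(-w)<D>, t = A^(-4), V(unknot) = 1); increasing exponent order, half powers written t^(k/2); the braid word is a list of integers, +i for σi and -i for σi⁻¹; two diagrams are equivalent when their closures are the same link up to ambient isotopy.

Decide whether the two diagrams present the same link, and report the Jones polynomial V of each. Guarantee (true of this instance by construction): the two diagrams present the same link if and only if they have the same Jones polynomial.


equivalent: yes
V(D1) = t^2 + t^4 - t^5 + t^6 - t^7  (w +4, c 14, <D> = -A^-16 + A^-12 - A^-8 + A^-4 + A^4)
D2 (bracket -A^-10 + A^-6 - A^-2 + A^2 + A^10; 12 crossings at w = +6): V = t^2 + t^4 - t^5 + t^6 - t^7
why: D2 (12 crossings) and D1 (14) are Markov-related braid presentations


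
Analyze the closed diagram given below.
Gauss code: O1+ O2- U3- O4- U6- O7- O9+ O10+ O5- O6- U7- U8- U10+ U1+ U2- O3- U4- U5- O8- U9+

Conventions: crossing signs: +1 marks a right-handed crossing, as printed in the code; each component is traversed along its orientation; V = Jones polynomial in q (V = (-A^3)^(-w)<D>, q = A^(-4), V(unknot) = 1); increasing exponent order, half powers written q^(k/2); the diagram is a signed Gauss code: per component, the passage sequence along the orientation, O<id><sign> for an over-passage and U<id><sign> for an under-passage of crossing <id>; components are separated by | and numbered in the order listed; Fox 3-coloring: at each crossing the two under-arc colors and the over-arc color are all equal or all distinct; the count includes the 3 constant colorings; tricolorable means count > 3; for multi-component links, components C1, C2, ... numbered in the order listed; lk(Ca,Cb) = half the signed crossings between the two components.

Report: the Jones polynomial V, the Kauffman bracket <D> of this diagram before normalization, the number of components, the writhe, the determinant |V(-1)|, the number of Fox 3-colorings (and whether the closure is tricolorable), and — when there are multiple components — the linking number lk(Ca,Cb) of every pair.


Jones polynomial: V(q) = -q^-4 + q^-3 + q^-1
<D> = A^-8 + 1 - A^4; writhe -4
components 1, writhe -4 (10 crossings)
3-colorings: 9 of 3^10, det 3 — tricolorable
note: w = -4 shifts under R1 moves; the (-A^3)^(4) factor cancels that in V
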